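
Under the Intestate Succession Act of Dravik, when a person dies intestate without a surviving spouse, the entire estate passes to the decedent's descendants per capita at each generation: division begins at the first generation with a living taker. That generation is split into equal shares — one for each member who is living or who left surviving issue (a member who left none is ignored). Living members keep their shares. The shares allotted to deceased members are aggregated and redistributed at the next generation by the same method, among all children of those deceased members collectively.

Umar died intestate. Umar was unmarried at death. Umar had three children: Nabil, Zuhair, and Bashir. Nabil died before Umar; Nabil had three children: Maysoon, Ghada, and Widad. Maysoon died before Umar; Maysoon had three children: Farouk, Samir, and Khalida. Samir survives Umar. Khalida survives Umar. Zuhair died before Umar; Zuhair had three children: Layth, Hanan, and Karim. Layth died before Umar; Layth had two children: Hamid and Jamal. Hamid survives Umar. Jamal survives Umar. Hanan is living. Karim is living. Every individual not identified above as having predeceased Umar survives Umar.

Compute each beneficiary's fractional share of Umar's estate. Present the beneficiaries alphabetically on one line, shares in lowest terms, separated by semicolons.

There is no surviving spouse, so the entire estate passes to Umar's descendants per capita at each generation.
At generation 1 (Nabil, Zuhair, Bashir) there are 3 shares of (1)/3 = 1/3 each.
Living: Bashir — each takes 1/3.
Deceased: Nabil and Zuhair. Their combined 2/3 is pooled and carried to generation 2.
At generation 2 (Maysoon, Ghada, Widad, Layth, Hanan, Karim) there are 6 shares of (2/3)/6 = 1/9 each.
Living: Ghada, Widad, Hanan, and Karim — each takes 1/9.
Deceased: Maysoon and Layth. Their combined 2/9 is pooled and carried to generation 3.
At generation 3 (Farouk, Samir, Khalida, Hamid, Jamal) there are 5 shares of (2/9)/5 = 2/45 each.
Living: Farouk, Samir, Khalida, Hamid, and Jamal — each takes 2/45.

Bashir 1/3; Farouk 2/45; Ghada 1/9; Hamid 2/45; Hanan 1/9; Jamal 2/45; Karim 1/9; Khalida 2/45; Samir 2/45; Widad 1/9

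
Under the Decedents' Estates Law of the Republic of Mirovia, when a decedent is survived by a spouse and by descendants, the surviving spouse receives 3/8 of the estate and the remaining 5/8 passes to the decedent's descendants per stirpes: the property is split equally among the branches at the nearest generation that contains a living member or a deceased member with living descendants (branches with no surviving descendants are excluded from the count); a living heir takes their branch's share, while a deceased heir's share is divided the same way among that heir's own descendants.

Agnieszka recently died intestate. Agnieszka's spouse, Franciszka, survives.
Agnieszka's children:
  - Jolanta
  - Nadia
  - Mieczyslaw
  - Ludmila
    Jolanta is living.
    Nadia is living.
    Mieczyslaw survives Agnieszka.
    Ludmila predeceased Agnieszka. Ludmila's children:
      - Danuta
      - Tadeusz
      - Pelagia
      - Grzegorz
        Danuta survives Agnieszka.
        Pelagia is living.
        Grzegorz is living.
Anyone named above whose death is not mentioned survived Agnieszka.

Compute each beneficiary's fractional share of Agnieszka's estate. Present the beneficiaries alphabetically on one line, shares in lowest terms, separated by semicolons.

Franciszka, as surviving spouse, takes 3/8.
The remaining 5/8 passes to Agnieszka's descendants per stirpes.
The 5/8 is divided into 4 equal shares of 5/32 among Jolanta, Nadia, Mieczyslaw, Ludmila.
Jolanta is living and takes 5/32.
Nadia is living and takes 5/32.
Mieczyslaw is living and takes 5/32.
Ludmila predeceased; the 5/32 allotted to Ludmila's branch passes to Ludmila's issue by representation.
The 5/32 is divided into 4 equal shares of 5/128 among Danuta, Tadeusz, Pelagia, Grzegorz.
Danuta is living and takes 5/128.
Tadeusz is living and takes 5/128.
Pelagia is living and takes 5/128.
Grzegorz is living and takes 5/128.

Danuta 5/128; Franciszka 3/8; Grzegorz 5/128; Jolanta 5/32; Mieczyslaw 5/32; Nadia 5/32; Pelagia 5/128; Tadeusz 5/128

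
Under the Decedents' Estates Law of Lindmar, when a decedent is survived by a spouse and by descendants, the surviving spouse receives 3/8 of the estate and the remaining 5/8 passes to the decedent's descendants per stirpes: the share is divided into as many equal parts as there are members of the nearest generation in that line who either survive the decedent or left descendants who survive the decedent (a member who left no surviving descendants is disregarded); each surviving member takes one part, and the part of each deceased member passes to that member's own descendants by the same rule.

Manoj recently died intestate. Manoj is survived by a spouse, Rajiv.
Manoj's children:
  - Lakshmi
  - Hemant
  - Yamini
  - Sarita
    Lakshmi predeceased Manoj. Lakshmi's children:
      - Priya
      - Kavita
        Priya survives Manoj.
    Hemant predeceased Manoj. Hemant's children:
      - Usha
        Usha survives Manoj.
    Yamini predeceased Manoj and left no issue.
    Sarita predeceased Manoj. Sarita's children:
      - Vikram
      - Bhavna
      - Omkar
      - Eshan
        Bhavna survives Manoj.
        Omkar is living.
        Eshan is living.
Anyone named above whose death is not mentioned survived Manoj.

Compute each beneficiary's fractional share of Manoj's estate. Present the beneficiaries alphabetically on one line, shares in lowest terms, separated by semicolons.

Bhavna 5/96; Eshan 5/96; Kavita 5/48; Omkar 5/96; Priya 5/48; Rajiv 3/8; Usha 5/24; Vikram 5/96

Rajiv, as surviving spouse, takes 3/8.
The remaining 5/8 passes to Manoj's descendants per stirpes.
Yamini left no surviving issue, so that branch lapses and is disregarded.
The 5/8 is divided into 3 equal shares of 5/24 among Lakshmi, Hemant, Sarita.
Lakshmi predeceased; the 5/24 allotted to Lakshmi's branch passes to Lakshmi's issue by representation.
The 5/24 is divided into 2 equal shares of 5/48 among Priya, Kavita.
Priya is living and takes 5/48.
Kavita is living and takes 5/48.
Hemant predeceased; the 5/24 allotted to Hemant's branch passes to Hemant's issue by representation.
Usha is the sole taker at this level and receives the full 5/24.
Sarita predeceased; the 5/24 allotted to Sarita's branch passes to Sarita's issue by representation.
The 5/24 is divided into 4 equal shares of 5/96 among Vikram, Bhavna, Omkar, Eshan.
Vikram is living and takes 5/96.
Bhavna is living and takes 5/96.
Omkar is living and takes 5/96.
Eshan is living and takes 5/96.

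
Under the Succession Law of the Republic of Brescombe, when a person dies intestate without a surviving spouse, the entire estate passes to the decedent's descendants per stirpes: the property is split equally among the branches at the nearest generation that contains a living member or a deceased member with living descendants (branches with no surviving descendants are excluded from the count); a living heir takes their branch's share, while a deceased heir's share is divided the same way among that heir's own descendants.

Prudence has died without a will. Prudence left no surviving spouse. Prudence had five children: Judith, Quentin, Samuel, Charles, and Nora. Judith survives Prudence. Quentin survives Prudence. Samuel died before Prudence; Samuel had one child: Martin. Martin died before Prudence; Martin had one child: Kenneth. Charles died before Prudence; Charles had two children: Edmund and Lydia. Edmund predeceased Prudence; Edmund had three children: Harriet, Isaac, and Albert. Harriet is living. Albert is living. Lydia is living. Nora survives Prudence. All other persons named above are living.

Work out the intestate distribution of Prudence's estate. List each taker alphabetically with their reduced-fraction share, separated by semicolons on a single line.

Albert 1/30; Harriet 1/30; Isaac 1/30; Judith 1/5; Kenneth 1/5; Lydia 1/10; Nora 1/5; Quentin 1/5

There is no surviving spouse, so the entire estate passes to Prudence's descendants per stirpes.
The estate is divided into 5 equal shares of 1/5 among Judith, Quentin, Samuel, Charles, Nora.
Judith is living and takes 1/5.
Quentin is living and takes 1/5.
Samuel predeceased; the 1/5 allotted to Samuel's branch passes to Samuel's issue by representation.
Martin's line is the sole branch at this level, so the full 1/5 passes to Martin's issue by representation.
Kenneth is the sole taker at this level and receives the full 1/5.
Charles predeceased; the 1/5 allotted to Charles's branch passes to Charles's issue by representation.
The 1/5 is divided into 2 equal shares of 1/10 among Edmund, Lydia.
Edmund predeceased; the 1/10 allotted to Edmund's branch passes to Edmund's issue by representation.
The 1/10 is divided into 3 equal shares of 1/30 among Harriet, Isaac, Albert.
Harriet is living and takes 1/30.
Isaac is living and takes 1/30.
Albert is living and takes 1/30.
Lydia is living and takes 1/10.
Nora is living and takes 1/5.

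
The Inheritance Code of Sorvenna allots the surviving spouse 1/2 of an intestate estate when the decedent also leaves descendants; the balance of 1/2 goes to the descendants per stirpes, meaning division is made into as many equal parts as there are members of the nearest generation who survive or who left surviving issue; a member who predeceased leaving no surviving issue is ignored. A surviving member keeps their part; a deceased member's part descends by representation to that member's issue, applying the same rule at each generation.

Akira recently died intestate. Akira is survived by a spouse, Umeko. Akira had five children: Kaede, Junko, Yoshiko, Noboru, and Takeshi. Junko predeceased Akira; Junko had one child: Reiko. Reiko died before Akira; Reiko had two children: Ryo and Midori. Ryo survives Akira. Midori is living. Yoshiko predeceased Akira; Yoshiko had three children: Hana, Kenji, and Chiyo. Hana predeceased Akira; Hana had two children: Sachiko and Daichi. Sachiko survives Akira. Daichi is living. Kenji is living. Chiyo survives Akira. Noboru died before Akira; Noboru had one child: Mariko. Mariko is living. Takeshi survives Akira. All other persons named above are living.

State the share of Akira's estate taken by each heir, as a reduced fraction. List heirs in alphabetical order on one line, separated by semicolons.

Chiyo 1/30; Daichi 1/60; Kaede 1/10; Kenji 1/30; Mariko 1/10; Midori 1/20; Ryo 1/20; Sachiko 1/60; Takeshi 1/10; Umeko 1/2

Umeko, as surviving spouse, takes 1/2.
The remaining 1/2 passes to Akira's descendants per stirpes.
The 1/2 is divided into 5 equal shares of 1/10 among Kaede, Junko, Yoshiko, Noboru, Takeshi.
Kaede is living and takes 1/10.
Junko predeceased; the 1/10 allotted to Junko's branch passes to Junko's issue by representation.
Reiko's line is the sole branch at this level, so the full 1/10 passes to Reiko's issue by representation.
The 1/10 is divided into 2 equal shares of 1/20 among Ryo, Midori.
Ryo is living and takes 1/20.
Midori is living and takes 1/20.
Yoshiko predeceased; the 1/10 allotted to Yoshiko's branch passes to Yoshiko's issue by representation.
The 1/10 is divided into 3 equal shares of 1/30 among Hana, Kenji, Chiyo.
Hana predeceased; the 1/30 allotted to Hana's branch passes to Hana's issue by representation.
The 1/30 is divided into 2 equal shares of 1/60 among Sachiko, Daichi.
Sachiko is living and takes 1/60.
Daichi is living and takes 1/60.
Kenji is living and takes 1/30.
Chiyo is living and takes 1/30.
Noboru predeceased; the 1/10 allotted to Noboru's branch passes to Noboru's issue by representation.
Mariko is the sole taker at this level and receives the full 1/10.
Takeshi is living and takes 1/10.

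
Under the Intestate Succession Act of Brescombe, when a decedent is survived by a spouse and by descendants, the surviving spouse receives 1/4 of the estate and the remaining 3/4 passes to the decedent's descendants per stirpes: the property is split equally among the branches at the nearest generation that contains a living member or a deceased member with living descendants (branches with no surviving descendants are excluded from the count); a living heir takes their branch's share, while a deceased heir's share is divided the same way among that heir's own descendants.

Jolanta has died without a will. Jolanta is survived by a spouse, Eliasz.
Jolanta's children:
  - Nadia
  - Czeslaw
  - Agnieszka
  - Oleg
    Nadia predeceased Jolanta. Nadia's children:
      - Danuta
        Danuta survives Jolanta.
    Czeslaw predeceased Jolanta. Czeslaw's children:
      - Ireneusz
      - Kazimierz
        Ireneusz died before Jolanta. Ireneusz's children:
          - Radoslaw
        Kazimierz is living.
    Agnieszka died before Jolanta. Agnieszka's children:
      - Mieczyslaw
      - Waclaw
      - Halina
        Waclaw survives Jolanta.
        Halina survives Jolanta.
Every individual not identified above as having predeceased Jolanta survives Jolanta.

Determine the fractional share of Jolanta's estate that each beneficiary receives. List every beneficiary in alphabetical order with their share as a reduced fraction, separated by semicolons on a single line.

Danuta 3/16; Eliasz 1/4; Halina 1/16; Kazimierz 3/32; Mieczyslaw 1/16; Oleg 3/16; Radoslaw 3/32; Waclaw 1/16

Eliasz, as surviving spouse, takes 1/4.
The remaining 3/4 passes to Jolanta's descendants per stirpes.
The 3/4 is divided into 4 equal shares of 3/16 among Nadia, Czeslaw, Agnieszka, Oleg.
Nadia predeceased; the 3/16 allotted to Nadia's branch passes to Nadia's issue by representation.
Danuta is the sole taker at this level and receives the full 3/16.
Czeslaw predeceased; the 3/16 allotted to Czeslaw's branch passes to Czeslaw's issue by representation.
The 3/16 is divided into 2 equal shares of 3/32 among Ireneusz, Kazimierz.
Ireneusz predeceased; the 3/32 allotted to Ireneusz's branch passes to Ireneusz's issue by representation.
Radoslaw is the sole taker at this level and receives the full 3/32.
Kazimierz is living and takes 3/32.
Agnieszka predeceased; the 3/16 allotted to Agnieszka's branch passes to Agnieszka's issue by representation.
The 3/16 is divided into 3 equal shares of 1/16 among Mieczyslaw, Waclaw, Halina.
Mieczyslaw is living and takes 1/16.
Waclaw is living and takes 1/16.
Halina is living and takes 1/16.
Oleg is living and takes 3/16.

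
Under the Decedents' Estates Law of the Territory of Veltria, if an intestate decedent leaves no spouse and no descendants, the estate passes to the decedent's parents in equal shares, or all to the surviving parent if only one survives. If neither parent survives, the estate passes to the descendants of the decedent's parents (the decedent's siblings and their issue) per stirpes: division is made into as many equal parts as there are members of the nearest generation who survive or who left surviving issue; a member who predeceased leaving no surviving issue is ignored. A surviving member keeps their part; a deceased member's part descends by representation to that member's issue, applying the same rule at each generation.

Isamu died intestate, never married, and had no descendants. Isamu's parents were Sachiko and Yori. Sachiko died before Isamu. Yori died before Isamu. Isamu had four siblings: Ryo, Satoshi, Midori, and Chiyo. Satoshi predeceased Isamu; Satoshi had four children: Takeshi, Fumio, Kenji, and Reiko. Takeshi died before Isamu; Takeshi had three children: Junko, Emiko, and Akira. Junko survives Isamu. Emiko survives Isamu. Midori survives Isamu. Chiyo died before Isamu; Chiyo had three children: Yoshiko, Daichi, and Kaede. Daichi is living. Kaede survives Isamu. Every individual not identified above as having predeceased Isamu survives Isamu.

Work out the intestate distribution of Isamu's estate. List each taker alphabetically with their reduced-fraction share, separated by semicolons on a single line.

Neither parent survives and there are no descendants, so the estate passes to Isamu's siblings and their issue per stirpes.
The estate is divided into 4 equal shares of 1/4 among Ryo, Satoshi, Midori, Chiyo.
Ryo is living and takes 1/4.
Satoshi predeceased; the 1/4 allotted to Satoshi's branch passes to Satoshi's issue by representation.
The 1/4 is divided into 4 equal shares of 1/16 among Takeshi, Fumio, Kenji, Reiko.
Takeshi predeceased; the 1/16 allotted to Takeshi's branch passes to Takeshi's issue by representation.
The 1/16 is divided into 3 equal shares of 1/48 among Junko, Emiko, Akira.
Junko is living and takes 1/48.
Emiko is living and takes 1/48.
Akira is living and takes 1/48.
Fumio is living and takes 1/16.
Kenji is living and takes 1/16.
Reiko is living and takes 1/16.
Midori is living and takes 1/4.
Chiyo predeceased; the 1/4 allotted to Chiyo's branch passes to Chiyo's issue by representation.
The 1/4 is divided into 3 equal shares of 1/12 among Yoshiko, Daichi, Kaede.
Yoshiko is living and takes 1/12.
Daichi is living and takes 1/12.
Kaede is living and takes 1/12.

Akira 1/48; Daichi 1/12; Emiko 1/48; Fumio 1/16; Junko 1/48; Kaede 1/12; Kenji 1/16; Midori 1/4; Reiko 1/16; Ryo 1/4; Yoshiko 1/12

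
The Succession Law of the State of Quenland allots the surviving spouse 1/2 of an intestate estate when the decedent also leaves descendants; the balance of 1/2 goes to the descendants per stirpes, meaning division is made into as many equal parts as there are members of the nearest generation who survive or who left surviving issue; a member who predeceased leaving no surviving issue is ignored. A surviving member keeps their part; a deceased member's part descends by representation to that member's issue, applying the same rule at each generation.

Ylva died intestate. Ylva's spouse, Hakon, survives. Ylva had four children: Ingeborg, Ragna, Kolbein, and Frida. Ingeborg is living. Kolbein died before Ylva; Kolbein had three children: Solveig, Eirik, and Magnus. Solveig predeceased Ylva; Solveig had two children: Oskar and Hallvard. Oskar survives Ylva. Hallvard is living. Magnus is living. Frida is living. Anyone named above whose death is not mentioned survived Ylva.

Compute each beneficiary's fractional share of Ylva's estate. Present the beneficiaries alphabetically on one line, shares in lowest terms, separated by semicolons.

Eirik 1/24; Frida 1/8; Hakon 1/2; Hallvard 1/48; Ingeborg 1/8; Magnus 1/24; Oskar 1/48; Ragna 1/8

Hakon, as surviving spouse, takes 1/2.
The remaining 1/2 passes to Ylva's descendants per stirpes.
The 1/2 is divided into 4 equal shares of 1/8 among Ingeborg, Ragna, Kolbein, Frida.
Ingeborg is living and takes 1/8.
Ragna is living and takes 1/8.
Kolbein predeceased; the 1/8 allotted to Kolbein's branch passes to Kolbein's issue by representation.
The 1/8 is divided into 3 equal shares of 1/24 among Solveig, Eirik, Magnus.
Solveig predeceased; the 1/24 allotted to Solveig's branch passes to Solveig's issue by representation.
The 1/24 is divided into 2 equal shares of 1/48 among Oskar, Hallvard.
Oskar is living and takes 1/48.
Hallvard is living and takes 1/48.
Eirik is living and takes 1/24.
Magnus is living and takes 1/24.
Frida is living and takes 1/8.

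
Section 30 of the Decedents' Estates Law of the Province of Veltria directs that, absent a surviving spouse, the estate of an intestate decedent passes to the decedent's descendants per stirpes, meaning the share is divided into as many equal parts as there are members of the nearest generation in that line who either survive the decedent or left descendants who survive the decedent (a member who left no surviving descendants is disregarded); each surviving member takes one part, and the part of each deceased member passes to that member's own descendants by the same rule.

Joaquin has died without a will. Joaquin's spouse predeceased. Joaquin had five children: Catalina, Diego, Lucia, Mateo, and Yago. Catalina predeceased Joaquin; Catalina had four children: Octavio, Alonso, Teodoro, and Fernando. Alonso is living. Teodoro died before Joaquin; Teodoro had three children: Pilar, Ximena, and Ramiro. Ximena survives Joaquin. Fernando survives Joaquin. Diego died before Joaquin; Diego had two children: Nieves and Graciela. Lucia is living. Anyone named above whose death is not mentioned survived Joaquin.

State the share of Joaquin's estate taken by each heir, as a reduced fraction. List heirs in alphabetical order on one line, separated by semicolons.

Alonso 1/20; Fernando 1/20; Graciela 1/10; Lucia 1/5; Mateo 1/5; Nieves 1/10; Octavio 1/20; Pilar 1/60; Ramiro 1/60; Ximena 1/60; Yago 1/5

There is no surviving spouse, so the entire estate passes to Joaquin's descendants per stirpes.
The estate is divided into 5 equal shares of 1/5 among Catalina, Diego, Lucia, Mateo, Yago.
Catalina predeceased; the 1/5 allotted to Catalina's branch passes to Catalina's issue by representation.
The 1/5 is divided into 4 equal shares of 1/20 among Octavio, Alonso, Teodoro, Fernando.
Octavio is living and takes 1/20.
Alonso is living and takes 1/20.
Teodoro predeceased; the 1/20 allotted to Teodoro's branch passes to Teodoro's issue by representation.
The 1/20 is divided into 3 equal shares of 1/60 among Pilar, Ximena, Ramiro.
Pilar is living and takes 1/60.
Ximena is living and takes 1/60.
Ramiro is living and takes 1/60.
Fernando is living and takes 1/20.
Diego predeceased; the 1/5 allotted to Diego's branch passes to Diego's issue by representation.
The 1/5 is divided into 2 equal shares of 1/10 among Nieves, Graciela.
Nieves is living and takes 1/10.
Graciela is living and takes 1/10.
Lucia is living and takes 1/5.
Mateo is living and takes 1/5.
Yago is living and takes 1/5.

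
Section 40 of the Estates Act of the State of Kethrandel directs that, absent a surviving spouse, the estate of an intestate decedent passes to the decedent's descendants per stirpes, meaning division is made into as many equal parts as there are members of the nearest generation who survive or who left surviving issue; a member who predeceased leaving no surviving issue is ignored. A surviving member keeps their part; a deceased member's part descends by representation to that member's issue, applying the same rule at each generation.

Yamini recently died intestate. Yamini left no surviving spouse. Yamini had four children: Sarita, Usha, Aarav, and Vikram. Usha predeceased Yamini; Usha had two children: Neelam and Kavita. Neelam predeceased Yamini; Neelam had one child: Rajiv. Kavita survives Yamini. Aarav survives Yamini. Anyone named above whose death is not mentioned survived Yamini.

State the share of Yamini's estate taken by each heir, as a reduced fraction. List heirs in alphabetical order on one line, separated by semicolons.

There is no surviving spouse, so the entire estate passes to Yamini's descendants per stirpes.
The estate is divided into 4 equal shares of 1/4 among Sarita, Usha, Aarav, Vikram.
Sarita is living and takes 1/4.
Usha predeceased; the 1/4 allotted to Usha's branch passes to Usha's issue by representation.
The 1/4 is divided into 2 equal shares of 1/8 among Neelam, Kavita.
Neelam predeceased; the 1/8 allotted to Neelam's branch passes to Neelam's issue by representation.
Rajiv is the sole taker at this level and receives the full 1/8.
Kavita is living and takes 1/8.
Aarav is living and takes 1/4.
Vikram is living and takes 1/4.

Aarav 1/4; Kavita 1/8; Rajiv 1/8; Sarita 1/4; Vikram 1/4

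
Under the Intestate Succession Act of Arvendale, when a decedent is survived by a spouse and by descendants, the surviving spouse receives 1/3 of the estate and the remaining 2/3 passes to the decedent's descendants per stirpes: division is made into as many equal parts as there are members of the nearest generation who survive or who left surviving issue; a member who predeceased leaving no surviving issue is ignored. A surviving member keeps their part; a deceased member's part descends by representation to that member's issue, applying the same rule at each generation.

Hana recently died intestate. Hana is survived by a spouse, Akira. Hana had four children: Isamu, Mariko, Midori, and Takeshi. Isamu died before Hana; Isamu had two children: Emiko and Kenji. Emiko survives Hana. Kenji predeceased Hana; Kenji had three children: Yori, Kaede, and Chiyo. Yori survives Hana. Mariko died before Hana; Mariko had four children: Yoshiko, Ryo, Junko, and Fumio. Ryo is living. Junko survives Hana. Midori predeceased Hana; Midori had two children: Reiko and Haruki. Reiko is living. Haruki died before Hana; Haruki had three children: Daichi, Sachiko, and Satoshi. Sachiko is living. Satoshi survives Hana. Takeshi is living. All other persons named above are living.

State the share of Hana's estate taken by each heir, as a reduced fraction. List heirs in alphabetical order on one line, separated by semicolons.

Akira 1/3; Chiyo 1/36; Daichi 1/36; Emiko 1/12; Fumio 1/24; Junko 1/24; Kaede 1/36; Reiko 1/12; Ryo 1/24; Sachiko 1/36; Satoshi 1/36; Takeshi 1/6; Yori 1/36; Yoshiko 1/24

Akira, as surviving spouse, takes 1/3.
The remaining 2/3 passes to Hana's descendants per stirpes.
The 2/3 is divided into 4 equal shares of 1/6 among Isamu, Mariko, Midori, Takeshi.
Isamu predeceased; the 1/6 allotted to Isamu's branch passes to Isamu's issue by representation.
The 1/6 is divided into 2 equal shares of 1/12 among Emiko, Kenji.
Emiko is living and takes 1/12.
Kenji predeceased; the 1/12 allotted to Kenji's branch passes to Kenji's issue by representation.
The 1/12 is divided into 3 equal shares of 1/36 among Yori, Kaede, Chiyo.
Yori is living and takes 1/36.
Kaede is living and takes 1/36.
Chiyo is living and takes 1/36.
Mariko predeceased; the 1/6 allotted to Mariko's branch passes to Mariko's issue by representation.
The 1/6 is divided into 4 equal shares of 1/24 among Yoshiko, Ryo, Junko, Fumio.
Yoshiko is living and takes 1/24.
Ryo is living and takes 1/24.
Junko is living and takes 1/24.
Fumio is living and takes 1/24.
Midori predeceased; the 1/6 allotted to Midori's branch passes to Midori's issue by representation.
The 1/6 is divided into 2 equal shares of 1/12 among Reiko, Haruki.
Reiko is living and takes 1/12.
Haruki predeceased; the 1/12 allotted to Haruki's branch passes to Haruki's issue by representation.
The 1/12 is divided into 3 equal shares of 1/36 among Daichi, Sachiko, Satoshi.
Daichi is living and takes 1/36.
Sachiko is living and takes 1/36.
Satoshi is living and takes 1/36.
Takeshi is living and takes 1/6.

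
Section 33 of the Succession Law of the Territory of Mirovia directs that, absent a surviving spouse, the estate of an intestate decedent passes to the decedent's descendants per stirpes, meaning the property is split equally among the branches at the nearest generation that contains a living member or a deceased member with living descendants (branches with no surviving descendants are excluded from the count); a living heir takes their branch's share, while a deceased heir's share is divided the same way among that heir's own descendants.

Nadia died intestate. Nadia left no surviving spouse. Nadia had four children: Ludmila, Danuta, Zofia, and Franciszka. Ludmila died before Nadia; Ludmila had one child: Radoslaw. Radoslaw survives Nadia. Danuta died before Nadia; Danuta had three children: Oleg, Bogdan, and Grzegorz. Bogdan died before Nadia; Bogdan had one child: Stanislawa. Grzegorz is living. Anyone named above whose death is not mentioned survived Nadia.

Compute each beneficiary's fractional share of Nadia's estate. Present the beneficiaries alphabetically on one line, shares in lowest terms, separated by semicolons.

There is no surviving spouse, so the entire estate passes to Nadia's descendants per stirpes.
The estate is divided into 4 equal shares of 1/4 among Ludmila, Danuta, Zofia, Franciszka.
Ludmila predeceased; the 1/4 allotted to Ludmila's branch passes to Ludmila's issue by representation.
Radoslaw is the sole taker at this level and receives the full 1/4.
Danuta predeceased; the 1/4 allotted to Danuta's branch passes to Danuta's issue by representation.
The 1/4 is divided into 3 equal shares of 1/12 among Oleg, Bogdan, Grzegorz.
Oleg is living and takes 1/12.
Bogdan predeceased; the 1/12 allotted to Bogdan's branch passes to Bogdan's issue by representation.
Stanislawa is the sole taker at this level and receives the full 1/12.
Grzegorz is living and takes 1/12.
Zofia is living and takes 1/4.
Franciszka is living and takes 1/4.

Franciszka 1/4; Grzegorz 1/12; Oleg 1/12; Radoslaw 1/4; Stanislawa 1/12; Zofia 1/4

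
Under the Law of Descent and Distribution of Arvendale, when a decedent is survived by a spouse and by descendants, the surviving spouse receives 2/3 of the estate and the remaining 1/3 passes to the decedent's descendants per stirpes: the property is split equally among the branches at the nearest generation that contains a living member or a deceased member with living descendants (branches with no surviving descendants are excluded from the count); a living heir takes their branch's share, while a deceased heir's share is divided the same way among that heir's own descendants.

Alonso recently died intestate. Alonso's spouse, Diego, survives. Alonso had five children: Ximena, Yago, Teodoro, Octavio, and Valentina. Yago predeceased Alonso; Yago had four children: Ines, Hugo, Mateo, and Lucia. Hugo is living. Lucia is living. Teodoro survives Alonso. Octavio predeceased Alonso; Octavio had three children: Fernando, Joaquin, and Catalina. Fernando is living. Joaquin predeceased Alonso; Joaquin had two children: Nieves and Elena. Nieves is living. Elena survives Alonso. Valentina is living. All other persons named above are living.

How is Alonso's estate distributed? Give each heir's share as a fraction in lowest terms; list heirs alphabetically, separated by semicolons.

Diego, as surviving spouse, takes 2/3.
The remaining 1/3 passes to Alonso's descendants per stirpes.
The 1/3 is divided into 5 equal shares of 1/15 among Ximena, Yago, Teodoro, Octavio, Valentina.
Ximena is living and takes 1/15.
Yago predeceased; the 1/15 allotted to Yago's branch passes to Yago's issue by representation.
The 1/15 is divided into 4 equal shares of 1/60 among Ines, Hugo, Mateo, Lucia.
Ines is living and takes 1/60.
Hugo is living and takes 1/60.
Mateo is living and takes 1/60.
Lucia is living and takes 1/60.
Teodoro is living and takes 1/15.
Octavio predeceased; the 1/15 allotted to Octavio's branch passes to Octavio's issue by representation.
The 1/15 is divided into 3 equal shares of 1/45 among Fernando, Joaquin, Catalina.
Fernando is living and takes 1/45.
Joaquin predeceased; the 1/45 allotted to Joaquin's branch passes to Joaquin's issue by representation.
The 1/45 is divided into 2 equal shares of 1/90 among Nieves, Elena.
Nieves is living and takes 1/90.
Elena is living and takes 1/90.
Catalina is living and takes 1/45.
Valentina is living and takes 1/15.

Catalina 1/45; Diego 2/3; Elena 1/90; Fernando 1/45; Hugo 1/60; Ines 1/60; Lucia 1/60; Mateo 1/60; Nieves 1/90; Teodoro 1/15; Valentina 1/15; Ximena 1/15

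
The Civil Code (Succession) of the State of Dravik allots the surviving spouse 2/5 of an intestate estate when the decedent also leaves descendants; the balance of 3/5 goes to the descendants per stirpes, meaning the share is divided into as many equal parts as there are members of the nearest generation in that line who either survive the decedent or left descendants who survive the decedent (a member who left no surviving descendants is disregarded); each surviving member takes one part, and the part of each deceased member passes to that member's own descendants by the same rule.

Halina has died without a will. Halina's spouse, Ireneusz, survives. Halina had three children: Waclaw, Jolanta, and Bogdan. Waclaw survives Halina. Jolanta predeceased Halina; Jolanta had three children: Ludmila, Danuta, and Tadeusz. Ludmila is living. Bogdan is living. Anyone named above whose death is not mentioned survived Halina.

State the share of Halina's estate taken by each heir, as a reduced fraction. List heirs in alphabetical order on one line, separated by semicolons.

Bogdan 1/5; Danuta 1/15; Ireneusz 2/5; Ludmila 1/15; Tadeusz 1/15; Waclaw 1/5

Ireneusz, as surviving spouse, takes 2/5.
The remaining 3/5 passes to Halina's descendants per stirpes.
The 3/5 is divided into 3 equal shares of 1/5 among Waclaw, Jolanta, Bogdan.
Waclaw is living and takes 1/5.
Jolanta predeceased; the 1/5 allotted to Jolanta's branch passes to Jolanta's issue by representation.
The 1/5 is divided into 3 equal shares of 1/15 among Ludmila, Danuta, Tadeusz.
Ludmila is living and takes 1/15.
Danuta is living and takes 1/15.
Tadeusz is living and takes 1/15.
Bogdan is living and takes 1/5.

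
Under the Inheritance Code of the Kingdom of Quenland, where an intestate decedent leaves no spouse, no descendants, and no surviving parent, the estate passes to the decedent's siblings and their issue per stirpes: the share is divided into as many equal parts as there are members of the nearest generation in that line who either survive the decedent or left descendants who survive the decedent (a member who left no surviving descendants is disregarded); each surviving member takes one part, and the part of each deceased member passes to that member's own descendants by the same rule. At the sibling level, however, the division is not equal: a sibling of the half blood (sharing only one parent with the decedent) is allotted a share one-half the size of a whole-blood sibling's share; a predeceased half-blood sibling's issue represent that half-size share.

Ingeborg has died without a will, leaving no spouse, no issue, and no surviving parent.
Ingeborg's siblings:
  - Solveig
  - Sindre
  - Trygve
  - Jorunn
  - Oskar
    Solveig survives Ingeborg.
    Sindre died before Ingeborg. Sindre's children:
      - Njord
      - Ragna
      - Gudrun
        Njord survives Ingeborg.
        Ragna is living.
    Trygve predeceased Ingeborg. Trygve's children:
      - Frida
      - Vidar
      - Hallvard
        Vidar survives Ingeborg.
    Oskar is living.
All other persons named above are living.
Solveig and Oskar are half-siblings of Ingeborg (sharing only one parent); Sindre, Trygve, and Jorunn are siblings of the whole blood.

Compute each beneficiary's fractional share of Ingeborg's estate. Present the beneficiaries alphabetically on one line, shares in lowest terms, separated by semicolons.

Frida 1/12; Gudrun 1/12; Hallvard 1/12; Jorunn 1/4; Njord 1/12; Oskar 1/8; Ragna 1/12; Solveig 1/8; Vidar 1/12

No spouse, descendants, or parent survives, so the estate passes to Ingeborg's siblings per stirpes.
Half-blood siblings count for one-half the weight of whole-blood siblings at the initial division.
Dividing 1 in proportion to weights (total weight 4): Solveig (weight 1/2) → 1/8; Sindre (weight 1) → 1/4; Trygve (weight 1) → 1/4; Jorunn (weight 1) → 1/4; Oskar (weight 1/2) → 1/8.
Solveig is living and takes 1/8.
Sindre predeceased; the 1/4 allotted to Sindre's branch passes to Sindre's issue by representation.
The 1/4 is divided into 3 equal shares of 1/12 among Njord, Ragna, Gudrun.
Njord is living and takes 1/12.
Ragna is living and takes 1/12.
Gudrun is living and takes 1/12.
Trygve predeceased; the 1/4 allotted to Trygve's branch passes to Trygve's issue by representation.
The 1/4 is divided into 3 equal shares of 1/12 among Frida, Vidar, Hallvard.
Frida is living and takes 1/12.
Vidar is living and takes 1/12.
Hallvard is living and takes 1/12.
Jorunn is living and takes 1/4.
Oskar is living and takes 1/8.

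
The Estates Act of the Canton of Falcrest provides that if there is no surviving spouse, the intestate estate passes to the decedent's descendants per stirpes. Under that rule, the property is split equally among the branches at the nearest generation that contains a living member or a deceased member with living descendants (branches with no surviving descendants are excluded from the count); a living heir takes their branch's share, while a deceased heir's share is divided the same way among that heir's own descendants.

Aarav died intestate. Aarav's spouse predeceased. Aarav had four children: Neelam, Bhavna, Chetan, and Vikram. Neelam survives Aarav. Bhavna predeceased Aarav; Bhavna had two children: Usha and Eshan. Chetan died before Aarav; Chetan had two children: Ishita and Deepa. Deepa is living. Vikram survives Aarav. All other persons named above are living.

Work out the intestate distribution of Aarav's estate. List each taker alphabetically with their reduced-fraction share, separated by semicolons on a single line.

There is no surviving spouse, so the entire estate passes to Aarav's descendants per stirpes.
The estate is divided into 4 equal shares of 1/4 among Neelam, Bhavna, Chetan, Vikram.
Neelam is living and takes 1/4.
Bhavna predeceased; the 1/4 allotted to Bhavna's branch passes to Bhavna's issue by representation.
The 1/4 is divided into 2 equal shares of 1/8 among Usha, Eshan.
Usha is living and takes 1/8.
Eshan is living and takes 1/8.
Chetan predeceased; the 1/4 allotted to Chetan's branch passes to Chetan's issue by representation.
The 1/4 is divided into 2 equal shares of 1/8 among Ishita, Deepa.
Ishita is living and takes 1/8.
Deepa is living and takes 1/8.
Vikram is living and takes 1/4.

Deepa 1/8; Eshan 1/8; Ishita 1/8; Neelam 1/4; Usha 1/8; Vikram 1/4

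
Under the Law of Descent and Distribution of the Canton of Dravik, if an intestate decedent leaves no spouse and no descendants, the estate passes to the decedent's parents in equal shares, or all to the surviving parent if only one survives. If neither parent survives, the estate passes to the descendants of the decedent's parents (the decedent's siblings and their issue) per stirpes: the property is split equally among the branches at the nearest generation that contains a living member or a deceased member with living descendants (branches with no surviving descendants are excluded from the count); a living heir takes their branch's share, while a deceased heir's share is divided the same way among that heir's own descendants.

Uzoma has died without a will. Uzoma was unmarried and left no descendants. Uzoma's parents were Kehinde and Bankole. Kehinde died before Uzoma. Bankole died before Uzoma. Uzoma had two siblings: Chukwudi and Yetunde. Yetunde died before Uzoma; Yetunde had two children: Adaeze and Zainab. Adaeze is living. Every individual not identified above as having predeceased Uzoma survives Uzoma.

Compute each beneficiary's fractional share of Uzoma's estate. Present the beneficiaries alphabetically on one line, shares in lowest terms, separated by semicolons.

Adaeze 1/4; Chukwudi 1/2; Zainab 1/4

Neither parent survives and there are no descendants, so the estate passes to Uzoma's siblings and their issue per stirpes.
The estate is divided into 2 equal shares of 1/2 among Chukwudi, Yetunde.
Chukwudi is living and takes 1/2.
Yetunde predeceased; the 1/2 allotted to Yetunde's branch passes to Yetunde's issue by representation.
The 1/2 is divided into 2 equal shares of 1/4 among Adaeze, Zainab.
Adaeze is living and takes 1/4.
Zainab is living and takes 1/4.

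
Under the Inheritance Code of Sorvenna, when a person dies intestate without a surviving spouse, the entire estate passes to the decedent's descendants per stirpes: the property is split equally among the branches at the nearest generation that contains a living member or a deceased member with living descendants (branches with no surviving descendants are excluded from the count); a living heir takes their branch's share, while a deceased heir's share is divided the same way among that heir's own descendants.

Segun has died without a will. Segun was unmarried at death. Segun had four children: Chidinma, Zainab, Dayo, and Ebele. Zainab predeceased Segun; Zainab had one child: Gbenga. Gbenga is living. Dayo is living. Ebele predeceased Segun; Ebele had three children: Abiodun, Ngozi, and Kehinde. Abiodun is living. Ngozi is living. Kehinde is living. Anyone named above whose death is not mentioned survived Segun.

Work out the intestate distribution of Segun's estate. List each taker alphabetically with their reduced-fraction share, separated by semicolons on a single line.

Abiodun 1/12; Chidinma 1/4; Dayo 1/4; Gbenga 1/4; Kehinde 1/12; Ngozi 1/12

There is no surviving spouse, so the entire estate passes to Segun's descendants per stirpes.
The estate is divided into 4 equal shares of 1/4 among Chidinma, Zainab, Dayo, Ebele.
Chidinma is living and takes 1/4.
Zainab predeceased; the 1/4 allotted to Zainab's branch passes to Zainab's issue by representation.
Gbenga is the sole taker at this level and receives the full 1/4.
Dayo is living and takes 1/4.
Ebele predeceased; the 1/4 allotted to Ebele's branch passes to Ebele's issue by representation.
The 1/4 is divided into 3 equal shares of 1/12 among Abiodun, Ngozi, Kehinde.
Abiodun is living and takes 1/12.
Ngozi is living and takes 1/12.
Kehinde is living and takes 1/12.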